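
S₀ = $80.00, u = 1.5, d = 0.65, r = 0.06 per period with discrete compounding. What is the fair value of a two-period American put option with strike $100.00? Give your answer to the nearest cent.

$28.33

Risk-neutral probability p = (1 + 0.06 − 0.65)/(1.5 − 0.65) = 0.4100/0.8500 = 0.4824
Terminal stock prices: S_uu = 180, S_ud = 78, S_dd = 33.8
Terminal payoffs (K − S): max(-80, 0) = 0, max(22, 0) = 22, max(66.2, 0) = 66.2
Node u (S = 120): continuation = 1/1.06·[0.4824·0.0000 + 0.5176·22.0000] = 10.7436; exercise value = 0.0000 ≤ continuation, so V_u = 10.7436
Node d (S = 52): continuation = 1/1.06·[0.4824·22.0000 + 0.5176·66.2000] = 42.3396; exercise value = 48.0000 > continuation, so V_d = 48.0000 (exercise)
Node 0 (S = 80): continuation = 1/1.06·[0.4824·10.7436 + 0.5176·48.0000] = 28.3295; exercise value = 20.0000 ≤ continuation, so V_0 = 28.3295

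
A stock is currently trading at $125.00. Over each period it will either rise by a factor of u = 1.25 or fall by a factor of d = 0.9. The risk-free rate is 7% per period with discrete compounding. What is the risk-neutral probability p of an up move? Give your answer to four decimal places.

Risk-neutral probability p = (1 + 0.07 − 0.9)/(1.25 − 0.9) = 0.1700/0.3500 = 0.4857

p = 0.4857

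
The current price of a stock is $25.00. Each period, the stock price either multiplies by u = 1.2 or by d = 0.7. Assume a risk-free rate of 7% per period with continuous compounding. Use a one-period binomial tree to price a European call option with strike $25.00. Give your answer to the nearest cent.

$3.47

Risk-neutral probability p = (e^0.07 − 0.7)/(1.2 − 0.7) = 0.3725/0.5000 = 0.7450
Terminal stock prices: S_u = 30, S_d = 17.5
Terminal payoffs (S − K): max(5, 0) = 5, max(-7.5, 0) = 0
Node 0 (S = 25): V_0 = e^(−0.07)·[0.7450·5.0000 + 0.2550·0.0000] = 3.4732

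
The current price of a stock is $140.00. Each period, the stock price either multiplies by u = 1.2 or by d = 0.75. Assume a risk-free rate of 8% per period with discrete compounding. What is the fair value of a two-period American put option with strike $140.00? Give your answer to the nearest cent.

$10.99

Risk-neutral probability p = (1 + 0.08 − 0.75)/(1.2 − 0.75) = 0.3300/0.4500 = 0.7333
Terminal stock prices: S_uu = 201.6, S_ud = 126, S_dd = 78.75
Terminal payoffs (K − S): max(-61.6, 0) = 0, max(14, 0) = 14, max(61.25, 0) = 61.25
Node u (S = 168): continuation = 1/1.08·[0.7333·0.0000 + 0.2667·14.0000] = 3.4568; exercise value = 0.0000 ≤ continuation, so V_u = 3.4568
Node d (S = 105): continuation = 1/1.08·[0.7333·14.0000 + 0.2667·61.2500] = 24.6296; exercise value = 35.0000 > continuation, so V_d = 35.0000 (exercise)
Node 0 (S = 140): continuation = 1/1.08·[0.7333·3.4568 + 0.2667·35.0000] = 10.9892; exercise value = 0.0000 ≤ continuation, so V_0 = 10.9892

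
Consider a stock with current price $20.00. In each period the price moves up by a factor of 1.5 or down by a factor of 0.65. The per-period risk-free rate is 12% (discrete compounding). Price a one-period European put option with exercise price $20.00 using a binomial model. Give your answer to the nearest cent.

$2.79

Risk-neutral probability p = (1 + 0.12 − 0.65)/(1.5 − 0.65) = 0.4700/0.8500 = 0.5529
Terminal stock prices: S_u = 30, S_d = 13
Terminal payoffs (K − S): max(-10, 0) = 0, max(7, 0) = 7
Node 0 (S = 20): V_0 = 1/1.12·[0.5529·0.0000 + 0.4471·7.0000] = 2.7941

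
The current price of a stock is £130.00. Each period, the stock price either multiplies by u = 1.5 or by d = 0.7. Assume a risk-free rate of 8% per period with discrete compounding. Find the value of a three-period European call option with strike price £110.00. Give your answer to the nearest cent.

£54.70

Risk-neutral probability p = (1 + 0.08 − 0.7)/(1.5 − 0.7) = 0.3800/0.8000 = 0.4750
Terminal stock prices: S_uuu = 438.8, S_uud = 204.8, S_udd = 95.55, S_ddd = 44.59
Terminal payoffs (S − K): max(328.8, 0) = 328.8, max(94.75, 0) = 94.75, max(-14.45, 0) = 0, max(-65.41, 0) = 0
Node uu (S = 292.5): V_uu = 1/1.08·[0.4750·328.7500 + 0.5250·94.7500] = 190.6481
Node ud (S = 136.5): V_ud = 1/1.08·[0.4750·94.7500 + 0.5250·0.0000] = 41.6725
Node dd (S = 63.7): V_dd = 1/1.08·[0.4750·0.0000 + 0.5250·0.0000] = 0.0000
Node u (S = 195): V_u = 1/1.08·[0.4750·190.6481 + 0.5250·41.6725] = 104.1073
Node d (S = 91): V_d = 1/1.08·[0.4750·41.6725 + 0.5250·0.0000] = 18.3282
Node 0 (S = 130): V_0 = 1/1.08·[0.4750·104.1073 + 0.5250·18.3282] = 54.6975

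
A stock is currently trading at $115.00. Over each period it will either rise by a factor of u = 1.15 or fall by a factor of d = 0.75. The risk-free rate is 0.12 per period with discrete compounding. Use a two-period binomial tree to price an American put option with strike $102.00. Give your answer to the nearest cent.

$1.21

Risk-neutral probability p = (1 + 0.12 − 0.75)/(1.15 − 0.75) = 0.3700/0.4000 = 0.9250
Terminal stock prices: S_uu = 152.1, S_ud = 99.19, S_dd = 64.69
Terminal payoffs (K − S): max(-50.09, 0) = 0, max(2.812, 0) = 2.812, max(37.31, 0) = 37.31
Node u (S = 132.2): continuation = 1/1.12·[0.9250·0.0000 + 0.0750·2.8125] = 0.1883; exercise value = 0.0000 ≤ continuation, so V_u = 0.1883
Node d (S = 86.25): continuation = 1/1.12·[0.9250·2.8125 + 0.0750·37.3125] = 4.8214; exercise value = 15.7500 > continuation, so V_d = 15.7500 (exercise)
Node 0 (S = 115): continuation = 1/1.12·[0.9250·0.1883 + 0.0750·15.7500] = 1.2102; exercise value = 0.0000 ≤ continuation, so V_0 = 1.2102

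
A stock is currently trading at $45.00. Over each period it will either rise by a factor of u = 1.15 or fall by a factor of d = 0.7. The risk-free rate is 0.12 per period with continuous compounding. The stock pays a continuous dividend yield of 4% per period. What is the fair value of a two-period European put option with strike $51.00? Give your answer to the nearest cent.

$3.44

Per-period risk-free factor R = e^0.12 = 1.1275; dividend-adjusted growth = e^(0.12−0.04) = 1.0833.
Risk-neutral probability p = (1.0833 − 0.7)/(1.15 − 0.7) = 0.3833/0.4500 = 0.8517
Terminal stock prices: S_uu = 59.51, S_ud = 36.22, S_dd = 22.05
Terminal payoffs (K − S): max(-8.512, 0) = 0, max(14.78, 0) = 14.78, max(28.95, 0) = 28.95
Node u (S = 51.75): V_u = e^(−0.12)·[0.8517·0.0000 + 0.1483·14.7750] = 1.9427
Node d (S = 31.5): V_d = e^(−0.12)·[0.8517·14.7750 + 0.1483·28.9500] = 14.9681
Node 0 (S = 45): V_0 = e^(−0.12)·[0.8517·1.9427 + 0.1483·14.9681] = 3.4357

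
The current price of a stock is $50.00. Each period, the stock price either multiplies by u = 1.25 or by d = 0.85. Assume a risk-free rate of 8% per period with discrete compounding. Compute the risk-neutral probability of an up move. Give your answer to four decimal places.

p = 0.5750

Risk-neutral probability p = (1 + 0.08 − 0.85)/(1.25 − 0.85) = 0.2300/0.4000 = 0.5750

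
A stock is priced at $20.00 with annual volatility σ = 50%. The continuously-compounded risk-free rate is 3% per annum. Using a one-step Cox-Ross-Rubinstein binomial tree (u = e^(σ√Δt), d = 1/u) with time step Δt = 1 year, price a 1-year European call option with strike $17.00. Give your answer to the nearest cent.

$6.31

CRR parameters: u = e^(σ√Δt) = e^(0.5·√1) = 1.6487, d = 1/u = 0.6065
Per-period rate: rΔt = 0.03·1 = 0.03, so R = e^0.03 = 1.0305
Risk-neutral probability p = (e^0.03 − 0.6065)/(1.6487 − 0.6065) = 0.4239/1.0422 = 0.4068
Terminal stock prices: S_u = 32.97, S_d = 12.13
Terminal payoffs (S − K): max(15.97, 0) = 15.97, max(-4.869, 0) = 0
Node 0 (S = 20): V_0 = e^(−0.03)·[0.4068·15.9744 + 0.5932·0.0000] = 6.3058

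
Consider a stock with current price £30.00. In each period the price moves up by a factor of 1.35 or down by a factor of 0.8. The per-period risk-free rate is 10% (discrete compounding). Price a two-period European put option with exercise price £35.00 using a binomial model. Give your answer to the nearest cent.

Risk-neutral probability p = (1 + 0.1 − 0.8)/(1.35 − 0.8) = 0.3000/0.5500 = 0.5455
Terminal stock prices: S_uu = 54.68, S_ud = 32.4, S_dd = 19.2
Terminal payoffs (K − S): max(-19.68, 0) = 0, max(2.6, 0) = 2.6, max(15.8, 0) = 15.8
Node u (S = 40.5): V_u = 1/1.1·[0.5455·0.0000 + 0.4545·2.6000] = 1.0744
Node d (S = 24): V_d = 1/1.1·[0.5455·2.6000 + 0.4545·15.8000] = 7.8182
Node 0 (S = 30): V_0 = 1/1.1·[0.5455·1.0744 + 0.4545·7.8182] = 3.7634

£3.76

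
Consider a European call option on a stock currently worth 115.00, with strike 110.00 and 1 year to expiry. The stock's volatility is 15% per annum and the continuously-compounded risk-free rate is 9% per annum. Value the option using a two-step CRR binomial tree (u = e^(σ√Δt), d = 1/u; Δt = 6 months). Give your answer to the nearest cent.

CRR parameters: u = e^(σ√Δt) = e^(0.15·√0.5) = 1.1119, d = 1/u = 0.8994
Per-period rate: rΔt = 0.09·0.5 = 0.045, so R = e^0.045 = 1.0460
Risk-neutral probability p = (e^0.045 − 0.8994)/(1.1119 − 0.8994) = 0.1467/0.2125 = 0.6901
Terminal stock prices: S_uu = 142.2, S_ud = 115, S_dd = 93.02
Terminal payoffs (S − K): max(32.18, 0) = 32.18, max(5, 0) = 5, max(-16.98, 0) = 0
Node u (S = 127.9): V_u = e^(−0.045)·[0.6901·32.1758 + 0.3099·5.0000] = 22.7082
Node d (S = 103.4): V_d = e^(−0.045)·[0.6901·5.0000 + 0.3099·0.0000] = 3.2986
Node 0 (S = 115): V_0 = e^(−0.045)·[0.6901·22.7082 + 0.3099·3.2986] = 15.9583

15.96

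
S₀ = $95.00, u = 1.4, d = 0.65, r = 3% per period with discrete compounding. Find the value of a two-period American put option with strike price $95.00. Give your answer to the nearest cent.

Risk-neutral probability p = (1 + 0.03 − 0.65)/(1.4 − 0.65) = 0.3800/0.7500 = 0.5067
Terminal stock prices: S_uu = 186.2, S_ud = 86.45, S_dd = 40.14
Terminal payoffs (K − S): max(-91.2, 0) = 0, max(8.55, 0) = 8.55, max(54.86, 0) = 54.86
Node u (S = 133): continuation = 1/1.03·[0.5067·0.0000 + 0.4933·8.5500] = 4.0951; exercise value = 0.0000 ≤ continuation, so V_u = 4.0951
Node d (S = 61.75): continuation = 1/1.03·[0.5067·8.5500 + 0.4933·54.8625] = 30.4830; exercise value = 33.2500 > continuation, so V_d = 33.2500 (exercise)
Node 0 (S = 95): continuation = 1/1.03·[0.5067·4.0951 + 0.4933·33.2500] = 17.9400; exercise value = 0.0000 ≤ continuation, so V_0 = 17.9400

$17.94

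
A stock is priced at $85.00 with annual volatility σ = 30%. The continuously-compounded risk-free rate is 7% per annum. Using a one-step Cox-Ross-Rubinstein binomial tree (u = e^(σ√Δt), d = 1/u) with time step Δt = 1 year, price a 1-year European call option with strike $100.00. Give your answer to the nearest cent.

$7.48

CRR parameters: u = e^(σ√Δt) = e^(0.3·√1) = 1.3499, d = 1/u = 0.7408
Per-period rate: rΔt = 0.07·1 = 0.07, so R = e^0.07 = 1.0725
Risk-neutral probability p = (e^0.07 − 0.7408)/(1.3499 − 0.7408) = 0.3317/0.6090 = 0.5446
Terminal stock prices: S_u = 114.7, S_d = 62.97
Terminal payoffs (S − K): max(14.74, 0) = 14.74, max(-37.03, 0) = 0
Node 0 (S = 85): V_0 = e^(−0.07)·[0.5446·14.7380 + 0.4554·0.0000] = 7.4838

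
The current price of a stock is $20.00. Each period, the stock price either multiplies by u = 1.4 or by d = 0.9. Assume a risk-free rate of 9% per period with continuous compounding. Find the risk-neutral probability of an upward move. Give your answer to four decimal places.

p = 0.3883

Risk-neutral probability p = (e^0.09 − 0.9)/(1.4 − 0.9) = 0.1942/0.5000 = 0.3883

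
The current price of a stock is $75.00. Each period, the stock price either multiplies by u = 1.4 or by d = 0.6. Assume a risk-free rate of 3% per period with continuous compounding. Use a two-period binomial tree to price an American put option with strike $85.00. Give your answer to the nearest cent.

$23.08

Risk-neutral probability p = (e^0.03 − 0.6)/(1.4 − 0.6) = 0.4305/0.8000 = 0.5381
Terminal stock prices: S_uu = 147, S_ud = 63, S_dd = 27
Terminal payoffs (K − S): max(-62, 0) = 0, max(22, 0) = 22, max(58, 0) = 58
Node u (S = 105): continuation = e^(−0.03)·[0.5381·0.0000 + 0.4619·22.0000] = 9.8622; exercise value = 0.0000 ≤ continuation, so V_u = 9.8622
Node d (S = 45): continuation = e^(−0.03)·[0.5381·22.0000 + 0.4619·58.0000] = 37.4879; exercise value = 40.0000 > continuation, so V_d = 40.0000 (exercise)
Node 0 (S = 75): continuation = e^(−0.03)·[0.5381·9.8622 + 0.4619·40.0000] = 23.0809; exercise value = 10.0000 ≤ continuation, so V_0 = 23.0809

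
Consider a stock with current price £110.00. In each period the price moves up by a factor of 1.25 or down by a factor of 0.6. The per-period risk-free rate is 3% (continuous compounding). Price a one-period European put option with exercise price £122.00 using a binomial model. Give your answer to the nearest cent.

Risk-neutral probability p = (e^0.03 − 0.6)/(1.25 − 0.6) = 0.4305/0.6500 = 0.6622
Terminal stock prices: S_u = 137.5, S_d = 66
Terminal payoffs (K − S): max(-15.5, 0) = 0, max(56, 0) = 56
Node 0 (S = 110): V_0 = e^(−0.03)·[0.6622·0.0000 + 0.3378·56.0000] = 18.3557

£18.36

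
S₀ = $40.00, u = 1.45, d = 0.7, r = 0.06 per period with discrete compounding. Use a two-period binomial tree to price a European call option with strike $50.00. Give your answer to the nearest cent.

$6.99

Risk-neutral probability p = (1 + 0.06 − 0.7)/(1.45 − 0.7) = 0.3600/0.7500 = 0.4800
Terminal stock prices: S_uu = 84.1, S_ud = 40.6, S_dd = 19.6
Terminal payoffs (S − K): max(34.1, 0) = 34.1, max(-9.4, 0) = 0, max(-30.4, 0) = 0
Node u (S = 58): V_u = 1/1.06·[0.4800·34.1000 + 0.5200·0.0000] = 15.4415
Node d (S = 28): V_d = 1/1.06·[0.4800·0.0000 + 0.5200·0.0000] = 0.0000
Node 0 (S = 40): V_0 = 1/1.06·[0.4800·15.4415 + 0.5200·0.0000] = 6.9924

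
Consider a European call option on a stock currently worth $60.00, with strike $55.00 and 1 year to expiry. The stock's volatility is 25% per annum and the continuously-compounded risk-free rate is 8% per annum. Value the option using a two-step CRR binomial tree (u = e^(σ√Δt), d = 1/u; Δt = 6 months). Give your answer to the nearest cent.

CRR parameters: u = e^(σ√Δt) = e^(0.25·√0.5) = 1.1934, d = 1/u = 0.8380
Per-period rate: rΔt = 0.08·0.5 = 0.04, so R = e^0.04 = 1.0408
Risk-neutral probability p = (e^0.04 − 0.8380)/(1.1934 − 0.8380) = 0.2028/0.3554 = 0.5708
Terminal stock prices: S_uu = 85.45, S_ud = 60, S_dd = 42.13
Terminal payoffs (S − K): max(30.45, 0) = 30.45, max(5, 0) = 5, max(-12.87, 0) = 0
Node u (S = 71.6): V_u = e^(−0.04)·[0.5708·30.4471 + 0.4292·5.0000] = 18.7585
Node d (S = 50.28): V_d = e^(−0.04)·[0.5708·5.0000 + 0.4292·0.0000] = 2.7419
Node 0 (S = 60): V_0 = e^(−0.04)·[0.5708·18.7585 + 0.4292·2.7419] = 11.4174

$11.42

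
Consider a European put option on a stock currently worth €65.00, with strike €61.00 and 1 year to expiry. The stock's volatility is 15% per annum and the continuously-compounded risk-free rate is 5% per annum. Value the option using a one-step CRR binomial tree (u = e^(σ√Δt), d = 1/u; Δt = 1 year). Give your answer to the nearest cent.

€1.77

CRR parameters: u = e^(σ√Δt) = e^(0.15·√1) = 1.1618, d = 1/u = 0.8607
Per-period rate: rΔt = 0.05·1 = 0.05, so R = e^0.05 = 1.0513
Risk-neutral probability p = (e^0.05 − 0.8607)/(1.1618 − 0.8607) = 0.1906/0.3011 = 0.6328
Terminal stock prices: S_u = 75.52, S_d = 55.95
Terminal payoffs (K − S): max(-14.52, 0) = 0, max(5.054, 0) = 5.054
Node 0 (S = 65): V_0 = e^(−0.05)·[0.6328·0.0000 + 0.3672·5.0540] = 1.7651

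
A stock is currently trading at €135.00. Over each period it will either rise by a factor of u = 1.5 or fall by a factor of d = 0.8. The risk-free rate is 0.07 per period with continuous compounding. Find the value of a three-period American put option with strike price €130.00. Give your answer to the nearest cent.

€14.23

Risk-neutral probability p = (e^0.07 − 0.8)/(1.5 − 0.8) = 0.2725/0.7000 = 0.3893
Terminal stock prices: S_uuu = 455.6, S_uud = 243, S_udd = 129.6, S_ddd = 69.12
Terminal payoffs (K − S): max(-325.6, 0) = 0, max(-113, 0) = 0, max(0.4, 0) = 0.4, max(60.88, 0) = 60.88
Node uu (S = 303.8): continuation = e^(−0.07)·[0.3893·0.0000 + 0.6107·0.0000] = 0.0000; exercise value = 0.0000 ≤ continuation, so V_uu = 0.0000
Node ud (S = 162): continuation = e^(−0.07)·[0.3893·0.0000 + 0.6107·0.4000] = 0.2278; exercise value = 0.0000 ≤ continuation, so V_ud = 0.2278
Node dd (S = 86.4): continuation = e^(−0.07)·[0.3893·0.4000 + 0.6107·60.8800] = 34.8112; exercise value = 43.6000 > continuation, so V_dd = 43.6000 (exercise)
Node u (S = 202.5): continuation = e^(−0.07)·[0.3893·0.0000 + 0.6107·0.2278] = 0.1297; exercise value = 0.0000 ≤ continuation, so V_u = 0.1297
Node d (S = 108): continuation = e^(−0.07)·[0.3893·0.2278 + 0.6107·43.6000] = 24.9092; exercise value = 22.0000 ≤ continuation, so V_d = 24.9092
Node 0 (S = 135): continuation = e^(−0.07)·[0.3893·0.1297 + 0.6107·24.9092] = 14.2307; exercise value = 0.0000 ≤ continuation, so V_0 = 14.2307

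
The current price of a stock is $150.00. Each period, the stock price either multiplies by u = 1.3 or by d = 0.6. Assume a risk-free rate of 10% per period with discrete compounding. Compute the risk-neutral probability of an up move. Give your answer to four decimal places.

p = 0.7143

Risk-neutral probability p = (1 + 0.1 − 0.6)/(1.3 − 0.6) = 0.5000/0.7000 = 0.7143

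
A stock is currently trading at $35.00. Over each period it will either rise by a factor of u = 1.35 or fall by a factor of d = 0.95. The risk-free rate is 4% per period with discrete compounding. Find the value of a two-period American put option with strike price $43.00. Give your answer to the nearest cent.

Risk-neutral probability p = (1 + 0.04 − 0.95)/(1.35 − 0.95) = 0.0900/0.4000 = 0.2250
Terminal stock prices: S_uu = 63.79, S_ud = 44.89, S_dd = 31.59
Terminal payoffs (K − S): max(-20.79, 0) = 0, max(-1.887, 0) = 0, max(11.41, 0) = 11.41
Node u (S = 47.25): continuation = 1/1.04·[0.2250·0.0000 + 0.7750·0.0000] = 0.0000; exercise value = 0.0000 ≤ continuation, so V_u = 0.0000
Node d (S = 33.25): continuation = 1/1.04·[0.2250·0.0000 + 0.7750·11.4125] = 8.5045; exercise value = 9.7500 > continuation, so V_d = 9.7500 (exercise)
Node 0 (S = 35): continuation = 1/1.04·[0.2250·0.0000 + 0.7750·9.7500] = 7.2656; exercise value = 8.0000 > continuation, so V_0 = 8.0000 (exercise)

$8.00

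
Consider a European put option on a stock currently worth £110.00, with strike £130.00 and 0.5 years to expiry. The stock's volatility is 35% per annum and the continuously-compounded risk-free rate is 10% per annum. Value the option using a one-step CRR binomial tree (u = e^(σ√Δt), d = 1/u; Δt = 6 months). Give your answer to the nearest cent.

CRR parameters: u = e^(σ√Δt) = e^(0.35·√0.5) = 1.2808, d = 1/u = 0.7808
Per-period rate: rΔt = 0.1·0.5 = 0.05, so R = e^0.05 = 1.0513
Risk-neutral probability p = (e^0.05 − 0.7808)/(1.2808 − 0.7808) = 0.2705/0.5000 = 0.5410
Terminal stock prices: S_u = 140.9, S_d = 85.88
Terminal payoffs (K − S): max(-10.89, 0) = 0, max(44.12, 0) = 44.12
Node 0 (S = 110): V_0 = e^(−0.05)·[0.5410·0.0000 + 0.4590·44.1164] = 19.2629

£19.26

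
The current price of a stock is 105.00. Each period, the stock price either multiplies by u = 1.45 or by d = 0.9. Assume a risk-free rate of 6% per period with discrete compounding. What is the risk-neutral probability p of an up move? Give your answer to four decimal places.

Risk-neutral probability p = (1 + 0.06 − 0.9)/(1.45 − 0.9) = 0.1600/0.5500 = 0.2909

p = 0.2909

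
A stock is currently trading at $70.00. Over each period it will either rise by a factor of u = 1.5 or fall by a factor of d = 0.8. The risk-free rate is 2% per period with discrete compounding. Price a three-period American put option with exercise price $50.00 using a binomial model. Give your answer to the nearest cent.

Risk-neutral probability p = (1 + 0.02 − 0.8)/(1.5 − 0.8) = 0.2200/0.7000 = 0.3143
Terminal stock prices: S_uuu = 236.2, S_uud = 126, S_udd = 67.2, S_ddd = 35.84
Terminal payoffs (K − S): max(-186.2, 0) = 0, max(-76, 0) = 0, max(-17.2, 0) = 0, max(14.16, 0) = 14.16
Node uu (S = 157.5): continuation = 1/1.02·[0.3143·0.0000 + 0.6857·0.0000] = 0.0000; exercise value = 0.0000 ≤ continuation, so V_uu = 0.0000
Node ud (S = 84): continuation = 1/1.02·[0.3143·0.0000 + 0.6857·0.0000] = 0.0000; exercise value = 0.0000 ≤ continuation, so V_ud = 0.0000
Node dd (S = 44.8): continuation = 1/1.02·[0.3143·0.0000 + 0.6857·14.1600] = 9.5193; exercise value = 5.2000 ≤ continuation, so V_dd = 9.5193
Node u (S = 105): continuation = 1/1.02·[0.3143·0.0000 + 0.6857·0.0000] = 0.0000; exercise value = 0.0000 ≤ continuation, so V_u = 0.0000
Node d (S = 56): continuation = 1/1.02·[0.3143·0.0000 + 0.6857·9.5193] = 6.3995; exercise value = 0.0000 ≤ continuation, so V_d = 6.3995
Node 0 (S = 70): continuation = 1/1.02·[0.3143·0.0000 + 0.6857·6.3995] = 4.3022; exercise value = 0.0000 ≤ continuation, so V_0 = 4.3022

$4.30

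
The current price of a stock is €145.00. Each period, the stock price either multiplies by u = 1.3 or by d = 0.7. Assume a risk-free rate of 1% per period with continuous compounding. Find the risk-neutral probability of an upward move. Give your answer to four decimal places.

Risk-neutral probability p = (e^0.01 − 0.7)/(1.3 − 0.7) = 0.3101/0.6000 = 0.5168

p = 0.5168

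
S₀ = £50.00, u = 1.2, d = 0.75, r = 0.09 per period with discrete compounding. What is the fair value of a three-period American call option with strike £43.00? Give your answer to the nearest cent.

Risk-neutral probability p = (1 + 0.09 − 0.75)/(1.2 − 0.75) = 0.3400/0.4500 = 0.7556
Terminal stock prices: S_uuu = 86.4, S_uud = 54, S_udd = 33.75, S_ddd = 21.09
Terminal payoffs (S − K): max(43.4, 0) = 43.4, max(11, 0) = 11, max(-9.25, 0) = 0, max(-21.91, 0) = 0
Node uu (S = 72): continuation = 1/1.09·[0.7556·43.4000 + 0.2444·11.0000] = 32.5505; exercise value = 29.0000 ≤ continuation, so V_uu = 32.5505
Node ud (S = 45): continuation = 1/1.09·[0.7556·11.0000 + 0.2444·0.0000] = 7.6249; exercise value = 2.0000 ≤ continuation, so V_ud = 7.6249
Node dd (S = 28.12): continuation = 1/1.09·[0.7556·0.0000 + 0.2444·0.0000] = 0.0000; exercise value = 0.0000 ≤ continuation, so V_dd = 0.0000
Node u (S = 60): continuation = 1/1.09·[0.7556·32.5505 + 0.2444·7.6249] = 24.2730; exercise value = 17.0000 ≤ continuation, so V_u = 24.2730
Node d (S = 37.5): continuation = 1/1.09·[0.7556·7.6249 + 0.2444·0.0000] = 5.2853; exercise value = 0.0000 ≤ continuation, so V_d = 5.2853
Node 0 (S = 50): continuation = 1/1.09·[0.7556·24.2730 + 0.2444·5.2853] = 18.0106; exercise value = 7.0000 ≤ continuation, so V_0 = 18.0106

£18.01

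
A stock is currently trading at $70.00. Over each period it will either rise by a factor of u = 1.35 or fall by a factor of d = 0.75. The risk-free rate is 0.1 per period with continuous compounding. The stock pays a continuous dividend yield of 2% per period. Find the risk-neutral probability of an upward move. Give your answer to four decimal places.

p = 0.5555

Per-period risk-free factor R = e^0.1 = 1.1052; dividend-adjusted growth = e^(0.1−0.02) = 1.0833.
Risk-neutral probability p = (1.0833 − 0.75)/(1.35 − 0.75) = 0.3333/0.6000 = 0.5555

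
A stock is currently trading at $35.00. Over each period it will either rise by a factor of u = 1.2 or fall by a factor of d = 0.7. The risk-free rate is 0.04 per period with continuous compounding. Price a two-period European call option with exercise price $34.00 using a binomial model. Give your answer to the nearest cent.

$7.03

Risk-neutral probability p = (e^0.04 − 0.7)/(1.2 − 0.7) = 0.3408/0.5000 = 0.6816
Terminal stock prices: S_uu = 50.4, S_ud = 29.4, S_dd = 17.15
Terminal payoffs (S − K): max(16.4, 0) = 16.4, max(-4.6, 0) = 0, max(-16.85, 0) = 0
Node u (S = 42): V_u = e^(−0.04)·[0.6816·16.4000 + 0.3184·0.0000] = 10.7403
Node d (S = 24.5): V_d = e^(−0.04)·[0.6816·0.0000 + 0.3184·0.0000] = 0.0000
Node 0 (S = 35): V_0 = e^(−0.04)·[0.6816·10.7403 + 0.3184·0.0000] = 7.0337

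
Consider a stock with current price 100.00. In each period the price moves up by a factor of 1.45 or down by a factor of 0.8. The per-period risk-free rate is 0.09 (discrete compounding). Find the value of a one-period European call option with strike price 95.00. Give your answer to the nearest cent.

20.47

Risk-neutral probability p = (1 + 0.09 − 0.8)/(1.45 − 0.8) = 0.2900/0.6500 = 0.4462
Terminal stock prices: S_u = 145, S_d = 80
Terminal payoffs (S − K): max(50, 0) = 50, max(-15, 0) = 0
Node 0 (S = 100): V_0 = 1/1.09·[0.4462·50.0000 + 0.5538·0.0000] = 20.4658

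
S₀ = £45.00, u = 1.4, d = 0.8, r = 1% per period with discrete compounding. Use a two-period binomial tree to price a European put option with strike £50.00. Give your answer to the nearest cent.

Risk-neutral probability p = (1 + 0.01 − 0.8)/(1.4 − 0.8) = 0.2100/0.6000 = 0.3500
Terminal stock prices: S_uu = 88.2, S_ud = 50.4, S_dd = 28.8
Terminal payoffs (K − S): max(-38.2, 0) = 0, max(-0.4, 0) = 0, max(21.2, 0) = 21.2
Node u (S = 63): V_u = 1/1.01·[0.3500·0.0000 + 0.6500·0.0000] = 0.0000
Node d (S = 36): V_d = 1/1.01·[0.3500·0.0000 + 0.6500·21.2000] = 13.6436
Node 0 (S = 45): V_0 = 1/1.01·[0.3500·0.0000 + 0.6500·13.6436] = 8.7805

£8.78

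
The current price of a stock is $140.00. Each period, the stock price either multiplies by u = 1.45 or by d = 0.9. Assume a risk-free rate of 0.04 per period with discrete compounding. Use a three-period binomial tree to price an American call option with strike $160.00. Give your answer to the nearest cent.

Risk-neutral probability p = (1 + 0.04 − 0.9)/(1.45 − 0.9) = 0.1400/0.5500 = 0.2545
Terminal stock prices: S_uuu = 426.8, S_uud = 264.9, S_udd = 164.4, S_ddd = 102.1
Terminal payoffs (S − K): max(266.8, 0) = 266.8, max(104.9, 0) = 104.9, max(4.43, 0) = 4.43, max(-57.94, 0) = 0
Node uu (S = 294.4): continuation = 1/1.04·[0.2545·266.8075 + 0.7455·104.9150] = 140.5038; exercise value = 134.3500 ≤ continuation, so V_uu = 140.5038
Node ud (S = 182.7): continuation = 1/1.04·[0.2545·104.9150 + 0.7455·4.4300] = 28.8538; exercise value = 22.7000 ≤ continuation, so V_ud = 28.8538
Node dd (S = 113.4): continuation = 1/1.04·[0.2545·4.4300 + 0.7455·0.0000] = 1.0843; exercise value = 0.0000 ≤ continuation, so V_dd = 1.0843
Node u (S = 203): continuation = 1/1.04·[0.2545·140.5038 + 0.7455·28.8538] = 55.0710; exercise value = 43.0000 ≤ continuation, so V_u = 55.0710
Node d (S = 126): continuation = 1/1.04·[0.2545·28.8538 + 0.7455·1.0843] = 7.8393; exercise value = 0.0000 ≤ continuation, so V_d = 7.8393
Node 0 (S = 140): continuation = 1/1.04·[0.2545·55.0710 + 0.7455·7.8393] = 19.0980; exercise value = 0.0000 ≤ continuation, so V_0 = 19.0980

$19.10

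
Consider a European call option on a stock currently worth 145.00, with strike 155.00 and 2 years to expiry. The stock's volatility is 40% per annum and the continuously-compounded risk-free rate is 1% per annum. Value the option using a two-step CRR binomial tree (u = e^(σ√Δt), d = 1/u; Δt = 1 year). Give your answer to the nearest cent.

CRR parameters: u = e^(σ√Δt) = e^(0.4·√1) = 1.4918, d = 1/u = 0.6703
Per-period rate: rΔt = 0.01·1 = 0.01, so R = e^0.01 = 1.0101
Risk-neutral probability p = (e^0.01 − 0.6703)/(1.4918 − 0.6703) = 0.3397/0.8215 = 0.4135
Terminal stock prices: S_uu = 322.7, S_ud = 145, S_dd = 65.15
Terminal payoffs (S − K): max(167.7, 0) = 167.7, max(-10, 0) = 0, max(-89.85, 0) = 0
Node u (S = 216.3): V_u = e^(−0.01)·[0.4135·167.7034 + 0.5865·0.0000] = 68.6630
Node d (S = 97.2): V_d = e^(−0.01)·[0.4135·0.0000 + 0.5865·0.0000] = 0.0000
Node 0 (S = 145): V_0 = e^(−0.01)·[0.4135·68.6630 + 0.5865·0.0000] = 28.1128

28.11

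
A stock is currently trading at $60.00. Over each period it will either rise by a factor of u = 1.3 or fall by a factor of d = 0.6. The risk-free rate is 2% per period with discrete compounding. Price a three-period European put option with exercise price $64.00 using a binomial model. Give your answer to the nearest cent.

Risk-neutral probability p = (1 + 0.02 − 0.6)/(1.3 − 0.6) = 0.4200/0.7000 = 0.6000
Terminal stock prices: S_uuu = 131.8, S_uud = 60.84, S_udd = 28.08, S_ddd = 12.96
Terminal payoffs (K − S): max(-67.82, 0) = 0, max(3.16, 0) = 3.16, max(35.92, 0) = 35.92, max(51.04, 0) = 51.04
Node uu (S = 101.4): V_uu = 1/1.02·[0.6000·0.0000 + 0.4000·3.1600] = 1.2392
Node ud (S = 46.8): V_ud = 1/1.02·[0.6000·3.1600 + 0.4000·35.9200] = 15.9451
Node dd (S = 21.6): V_dd = 1/1.02·[0.6000·35.9200 + 0.4000·51.0400] = 41.1451
Node u (S = 78): V_u = 1/1.02·[0.6000·1.2392 + 0.4000·15.9451] = 6.9819
Node d (S = 36): V_d = 1/1.02·[0.6000·15.9451 + 0.4000·41.1451] = 25.5148
Node 0 (S = 60): V_0 = 1/1.02·[0.6000·6.9819 + 0.4000·25.5148] = 14.1128

$14.11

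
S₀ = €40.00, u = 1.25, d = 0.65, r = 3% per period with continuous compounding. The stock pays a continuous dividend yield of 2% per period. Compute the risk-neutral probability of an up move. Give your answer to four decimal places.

p = 0.6001

Per-period risk-free factor R = e^0.03 = 1.0305; dividend-adjusted growth = e^(0.03−0.02) = 1.0101.
Risk-neutral probability p = (1.0101 − 0.65)/(1.25 − 0.65) = 0.3601/0.6000 = 0.6001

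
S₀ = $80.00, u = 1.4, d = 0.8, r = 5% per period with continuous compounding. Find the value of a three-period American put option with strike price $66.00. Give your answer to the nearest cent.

$4.52

Risk-neutral probability p = (e^0.05 − 0.8)/(1.4 − 0.8) = 0.2513/0.6000 = 0.4188
Terminal stock prices: S_uuu = 219.5, S_uud = 125.4, S_udd = 71.68, S_ddd = 40.96
Terminal payoffs (K − S): max(-153.5, 0) = 0, max(-59.44, 0) = 0, max(-5.68, 0) = 0, max(25.04, 0) = 25.04
Node uu (S = 156.8): continuation = e^(−0.05)·[0.4188·0.0000 + 0.5812·0.0000] = 0.0000; exercise value = 0.0000 ≤ continuation, so V_uu = 0.0000
Node ud (S = 89.6): continuation = e^(−0.05)·[0.4188·0.0000 + 0.5812·0.0000] = 0.0000; exercise value = 0.0000 ≤ continuation, so V_ud = 0.0000
Node dd (S = 51.2): continuation = e^(−0.05)·[0.4188·0.0000 + 0.5812·25.0400] = 13.8438; exercise value = 14.8000 > continuation, so V_dd = 14.8000 (exercise)
Node u (S = 112): continuation = e^(−0.05)·[0.4188·0.0000 + 0.5812·0.0000] = 0.0000; exercise value = 0.0000 ≤ continuation, so V_u = 0.0000
Node d (S = 64): continuation = e^(−0.05)·[0.4188·0.0000 + 0.5812·14.8000] = 8.1825; exercise value = 2.0000 ≤ continuation, so V_d = 8.1825
Node 0 (S = 80): continuation = e^(−0.05)·[0.4188·0.0000 + 0.5812·8.1825] = 4.5238; exercise value = 0.0000 ≤ continuation, so V_0 = 4.5238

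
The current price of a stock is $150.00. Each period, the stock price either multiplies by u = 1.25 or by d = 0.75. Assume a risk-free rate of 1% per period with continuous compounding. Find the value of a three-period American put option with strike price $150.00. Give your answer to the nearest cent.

$25.17

Risk-neutral probability p = (e^0.01 − 0.75)/(1.25 − 0.75) = 0.2601/0.5000 = 0.5201
Terminal stock prices: S_uuu = 293, S_uud = 175.8, S_udd = 105.5, S_ddd = 63.28
Terminal payoffs (K − S): max(-143, 0) = 0, max(-25.78, 0) = 0, max(44.53, 0) = 44.53, max(86.72, 0) = 86.72
Node uu (S = 234.4): continuation = e^(−0.01)·[0.5201·0.0000 + 0.4799·0.0000] = 0.0000; exercise value = 0.0000 ≤ continuation, so V_uu = 0.0000
Node ud (S = 140.6): continuation = e^(−0.01)·[0.5201·0.0000 + 0.4799·44.5312] = 21.1579; exercise value = 9.3750 ≤ continuation, so V_ud = 21.1579
Node dd (S = 84.38): continuation = e^(−0.01)·[0.5201·44.5312 + 0.4799·86.7188] = 64.1325; exercise value = 65.6250 > continuation, so V_dd = 65.6250 (exercise)
Node u (S = 187.5): continuation = e^(−0.01)·[0.5201·0.0000 + 0.4799·21.1579] = 10.0526; exercise value = 0.0000 ≤ continuation, so V_u = 10.0526
Node d (S = 112.5): continuation = e^(−0.01)·[0.5201·21.1579 + 0.4799·65.6250] = 42.0748; exercise value = 37.5000 ≤ continuation, so V_d = 42.0748
Node 0 (S = 150): continuation = e^(−0.01)·[0.5201·10.0526 + 0.4799·42.0748] = 25.1671; exercise value = 0.0000 ≤ continuation, so V_0 = 25.1671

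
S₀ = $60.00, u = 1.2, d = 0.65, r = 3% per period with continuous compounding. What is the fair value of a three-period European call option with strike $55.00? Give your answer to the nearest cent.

$15.20

Risk-neutral probability p = (e^0.03 − 0.65)/(1.2 − 0.65) = 0.3805/0.5500 = 0.6917
Terminal stock prices: S_uuu = 103.7, S_uud = 56.16, S_udd = 30.42, S_ddd = 16.48
Terminal payoffs (S − K): max(48.68, 0) = 48.68, max(1.16, 0) = 1.16, max(-24.58, 0) = 0, max(-38.52, 0) = 0
Node uu (S = 86.4): V_uu = e^(−0.03)·[0.6917·48.6800 + 0.3083·1.1600] = 33.0255
Node ud (S = 46.8): V_ud = e^(−0.03)·[0.6917·1.1600 + 0.3083·0.0000] = 0.7787
Node dd (S = 25.35): V_dd = e^(−0.03)·[0.6917·0.0000 + 0.3083·0.0000] = 0.0000
Node u (S = 72): V_u = e^(−0.03)·[0.6917·33.0255 + 0.3083·0.7787] = 22.4027
Node d (S = 39): V_d = e^(−0.03)·[0.6917·0.7787 + 0.3083·0.0000] = 0.5227
Node 0 (S = 60): V_0 = e^(−0.03)·[0.6917·22.4027 + 0.3083·0.5227] = 15.1951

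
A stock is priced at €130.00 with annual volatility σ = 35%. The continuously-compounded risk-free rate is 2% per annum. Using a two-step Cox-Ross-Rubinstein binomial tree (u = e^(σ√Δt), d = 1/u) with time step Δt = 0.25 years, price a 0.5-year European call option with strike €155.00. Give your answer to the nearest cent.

€6.46

CRR parameters: u = e^(σ√Δt) = e^(0.35·√0.25) = 1.1912, d = 1/u = 0.8395
Per-period rate: rΔt = 0.02·0.25 = 0.005, so R = e^0.005 = 1.0050
Risk-neutral probability p = (e^0.005 − 0.8395)/(1.1912 − 0.8395) = 0.1656/0.3518 = 0.4706
Terminal stock prices: S_uu = 184.5, S_ud = 130, S_dd = 91.61
Terminal payoffs (S − K): max(29.48, 0) = 29.48, max(-25, 0) = 0, max(-63.39, 0) = 0
Node u (S = 154.9): V_u = e^(−0.005)·[0.4706·29.4788 + 0.5294·0.0000] = 13.8038
Node d (S = 109.1): V_d = e^(−0.005)·[0.4706·0.0000 + 0.5294·0.0000] = 0.0000
Node 0 (S = 130): V_0 = e^(−0.005)·[0.4706·13.8038 + 0.5294·0.0000] = 6.4638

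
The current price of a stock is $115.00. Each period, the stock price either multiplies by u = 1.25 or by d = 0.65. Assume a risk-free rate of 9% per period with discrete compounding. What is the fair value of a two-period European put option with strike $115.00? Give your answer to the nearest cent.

$11.07

Risk-neutral probability p = (1 + 0.09 − 0.65)/(1.25 − 0.65) = 0.4400/0.6000 = 0.7333
Terminal stock prices: S_uu = 179.7, S_ud = 93.44, S_dd = 48.59
Terminal payoffs (K − S): max(-64.69, 0) = 0, max(21.56, 0) = 21.56, max(66.41, 0) = 66.41
Node u (S = 143.8): V_u = 1/1.09·[0.7333·0.0000 + 0.2667·21.5625] = 5.2752
Node d (S = 74.75): V_d = 1/1.09·[0.7333·21.5625 + 0.2667·66.4125] = 30.7546
Node 0 (S = 115): V_0 = 1/1.09·[0.7333·5.2752 + 0.2667·30.7546] = 11.0731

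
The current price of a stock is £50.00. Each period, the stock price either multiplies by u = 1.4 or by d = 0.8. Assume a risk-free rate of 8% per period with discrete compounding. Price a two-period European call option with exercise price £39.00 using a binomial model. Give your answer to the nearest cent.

Risk-neutral probability p = (1 + 0.08 − 0.8)/(1.4 − 0.8) = 0.2800/0.6000 = 0.4667
Terminal stock prices: S_uu = 98, S_ud = 56, S_dd = 32
Terminal payoffs (S − K): max(59, 0) = 59, max(17, 0) = 17, max(-7, 0) = 0
Node u (S = 70): V_u = 1/1.08·[0.4667·59.0000 + 0.5333·17.0000] = 33.8889
Node d (S = 40): V_d = 1/1.08·[0.4667·17.0000 + 0.5333·0.0000] = 7.3457
Node 0 (S = 50): V_0 = 1/1.08·[0.4667·33.8889 + 0.5333·7.3457] = 18.2708

£18.27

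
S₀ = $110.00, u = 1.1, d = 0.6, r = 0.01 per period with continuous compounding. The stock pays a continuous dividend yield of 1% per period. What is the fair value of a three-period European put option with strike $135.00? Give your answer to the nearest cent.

Per-period risk-free factor R = e^0.01 = 1.0101; dividend-adjusted growth = e^(0.01−0.01) = 1.0000.
Risk-neutral probability p = (1.0000 − 0.6)/(1.1 − 0.6) = 0.4000/0.5000 = 0.8000
Terminal stock prices: S_uuu = 146.4, S_uud = 79.86, S_udd = 43.56, S_ddd = 23.76
Terminal payoffs (K − S): max(-11.41, 0) = 0, max(55.14, 0) = 55.14, max(91.44, 0) = 91.44, max(111.2, 0) = 111.2
Node uu (S = 133.1): V_uu = e^(−0.01)·[0.8000·0.0000 + 0.2000·55.1400] = 10.9183
Node ud (S = 72.6): V_ud = e^(−0.01)·[0.8000·55.1400 + 0.2000·91.4400] = 61.7791
Node dd (S = 39.6): V_dd = e^(−0.01)·[0.8000·91.4400 + 0.2000·111.2400] = 94.4508
Node u (S = 121): V_u = e^(−0.01)·[0.8000·10.9183 + 0.2000·61.7791] = 20.8806
Node d (S = 66): V_d = e^(−0.01)·[0.8000·61.7791 + 0.2000·94.4508] = 67.6337
Node 0 (S = 110): V_0 = e^(−0.01)·[0.8000·20.8806 + 0.2000·67.6337] = 29.9304

$29.93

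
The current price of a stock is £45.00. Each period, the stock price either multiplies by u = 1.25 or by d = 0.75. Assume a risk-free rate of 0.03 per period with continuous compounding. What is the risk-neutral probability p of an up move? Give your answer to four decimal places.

Risk-neutral probability p = (e^0.03 − 0.75)/(1.25 − 0.75) = 0.2805/0.5000 = 0.5609

p = 0.5609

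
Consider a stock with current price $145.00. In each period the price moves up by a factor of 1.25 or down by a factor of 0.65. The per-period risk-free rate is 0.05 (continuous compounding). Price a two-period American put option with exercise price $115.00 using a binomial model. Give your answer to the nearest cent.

$6.54

Risk-neutral probability p = (e^0.05 − 0.65)/(1.25 − 0.65) = 0.4013/0.6000 = 0.6688
Terminal stock prices: S_uu = 226.6, S_ud = 117.8, S_dd = 61.26
Terminal payoffs (K − S): max(-111.6, 0) = 0, max(-2.812, 0) = 0, max(53.74, 0) = 53.74
Node u (S = 181.2): continuation = e^(−0.05)·[0.6688·0.0000 + 0.3312·0.0000] = 0.0000; exercise value = 0.0000 ≤ continuation, so V_u = 0.0000
Node d (S = 94.25): continuation = e^(−0.05)·[0.6688·0.0000 + 0.3312·53.7375] = 16.9306; exercise value = 20.7500 > continuation, so V_d = 20.7500 (exercise)
Node 0 (S = 145): continuation = e^(−0.05)·[0.6688·0.0000 + 0.3312·20.7500] = 6.5375; exercise value = 0.0000 ≤ continuation, so V_0 = 6.5375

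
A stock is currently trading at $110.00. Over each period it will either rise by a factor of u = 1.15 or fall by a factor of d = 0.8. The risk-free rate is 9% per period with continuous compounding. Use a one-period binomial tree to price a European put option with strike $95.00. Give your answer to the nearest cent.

Risk-neutral probability p = (e^0.09 − 0.8)/(1.15 − 0.8) = 0.2942/0.3500 = 0.8405
Terminal stock prices: S_u = 126.5, S_d = 88
Terminal payoffs (K − S): max(-31.5, 0) = 0, max(7, 0) = 7
Node 0 (S = 110): V_0 = e^(−0.09)·[0.8405·0.0000 + 0.1595·7.0000] = 1.0204

$1.02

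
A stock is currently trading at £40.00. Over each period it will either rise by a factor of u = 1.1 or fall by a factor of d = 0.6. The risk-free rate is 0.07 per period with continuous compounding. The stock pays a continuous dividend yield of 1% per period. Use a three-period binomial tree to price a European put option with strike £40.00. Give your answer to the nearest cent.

Per-period risk-free factor R = e^0.07 = 1.0725; dividend-adjusted growth = e^(0.07−0.01) = 1.0618.
Risk-neutral probability p = (1.0618 − 0.6)/(1.1 − 0.6) = 0.4618/0.5000 = 0.9237
Terminal stock prices: S_uuu = 53.24, S_uud = 29.04, S_udd = 15.84, S_ddd = 8.64
Terminal payoffs (K − S): max(-13.24, 0) = 0, max(10.96, 0) = 10.96, max(24.16, 0) = 24.16, max(31.36, 0) = 31.36
Node uu (S = 48.4): V_uu = e^(−0.07)·[0.9237·0.0000 + 0.0763·10.9600] = 0.7800
Node ud (S = 26.4): V_ud = e^(−0.07)·[0.9237·10.9600 + 0.0763·24.1600] = 11.1584
Node dd (S = 14.4): V_dd = e^(−0.07)·[0.9237·24.1600 + 0.0763·31.3600] = 23.0390
Node u (S = 44): V_u = e^(−0.07)·[0.9237·0.7800 + 0.0763·11.1584] = 1.4659
Node d (S = 24): V_d = e^(−0.07)·[0.9237·11.1584 + 0.0763·23.0390] = 11.2496
Node 0 (S = 40): V_0 = e^(−0.07)·[0.9237·1.4659 + 0.0763·11.2496] = 2.0630

£2.06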